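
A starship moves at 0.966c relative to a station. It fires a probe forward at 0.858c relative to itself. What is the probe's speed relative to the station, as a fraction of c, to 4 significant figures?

Relativistic velocity addition: u = (u' + v)/(1 + u'v/c²)
= (0.858 + 0.966)/(1 + 0.858×0.966) = 1.824/1.82883 = 0.9974

u ≈ 0.9974c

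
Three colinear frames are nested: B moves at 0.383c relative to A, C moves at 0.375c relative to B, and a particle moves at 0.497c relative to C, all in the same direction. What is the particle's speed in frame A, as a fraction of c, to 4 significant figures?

u ≈ 0.8724c

Compose boost 2: (0.375 + 0.383)/(1 + 0.375×0.383) = 0.7580/1.14363 = 0.662805
Compose boost 3: (0.497 + 0.662805)/(1 + 0.497×0.662805) = 1.15980/1.32941 = 0.8724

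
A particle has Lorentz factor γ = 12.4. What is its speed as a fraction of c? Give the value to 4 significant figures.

β ≈ 0.9967

β = √(1 − 1/γ²) = √(1 − 1/12.4²) = √(0.993496) = 0.9967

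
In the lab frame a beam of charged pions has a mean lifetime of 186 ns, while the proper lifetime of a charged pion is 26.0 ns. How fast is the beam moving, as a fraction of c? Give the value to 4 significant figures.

β ≈ 0.9902

γ = Δt/τ₀ = 186/26.0 = 7.15385
β = √(1 − 1/γ²) = √(1 − 1/7.15385²) = 0.9902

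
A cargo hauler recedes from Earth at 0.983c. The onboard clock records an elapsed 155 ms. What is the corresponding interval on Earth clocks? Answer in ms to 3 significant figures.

γ = 1/√(1 − 0.983²) = 5.4465
Time dilation: Δt = γτ₀ = 5.4465 × 155 ms = 844 ms

Δt ≈ 844 ms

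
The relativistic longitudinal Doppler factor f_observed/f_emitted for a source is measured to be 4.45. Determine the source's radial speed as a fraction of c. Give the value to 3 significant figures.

f_obs/f_src = √((1+β)/(1−β)) = 4.45  ⇒  (1+β)/(1−β) = 19.803
β = |1 − D²|/(1 + D²) = |1 − 19.803|/(1 + 19.803) = 0.904

β ≈ 0.904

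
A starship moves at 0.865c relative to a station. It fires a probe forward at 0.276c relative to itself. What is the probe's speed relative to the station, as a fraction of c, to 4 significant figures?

u ≈ 0.9211c

Relativistic velocity addition: u = (u' + v)/(1 + u'v/c²)
= (0.276 + 0.865)/(1 + 0.276×0.865) = 1.141/1.23874 = 0.9211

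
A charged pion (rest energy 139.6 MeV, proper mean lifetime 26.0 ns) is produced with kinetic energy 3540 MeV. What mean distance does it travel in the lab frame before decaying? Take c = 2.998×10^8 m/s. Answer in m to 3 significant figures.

γ = 1 + K/(m₀c²) = 1 + 3540/139.6 = 26.358
β = √(1 − 1/γ²) = 0.99928
Dilated lifetime: γτ₀ = 26.358 × 26.0 ns = 685.31 ns
d = βc·γτ₀ = 0.99928 × (2.998×10^8 m/s) × 6.8531×10^-7 s = 205 m

d ≈ 205 m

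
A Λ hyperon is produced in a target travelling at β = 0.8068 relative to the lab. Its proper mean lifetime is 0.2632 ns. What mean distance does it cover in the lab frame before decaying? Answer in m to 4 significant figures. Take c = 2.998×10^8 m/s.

d ≈ 0.1078 m

γ = 1/√(1 − 0.8068²) = 1.69255
Dilated lifetime: Δt = γτ₀ = 1.69255 × 0.2632 ns = 0.445479 ns
d = vΔt = 0.8068c × 0.445479 ns = 2.41879×10^8 m/s × 4.45479×10^-10 s = 0.1078 m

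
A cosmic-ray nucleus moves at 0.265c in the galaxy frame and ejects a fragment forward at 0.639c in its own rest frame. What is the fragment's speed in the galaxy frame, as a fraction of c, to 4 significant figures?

Compose boost 2: (0.639 + 0.265)/(1 + 0.639×0.265) = 0.9040/1.16934 = 0.7731

u ≈ 0.7731c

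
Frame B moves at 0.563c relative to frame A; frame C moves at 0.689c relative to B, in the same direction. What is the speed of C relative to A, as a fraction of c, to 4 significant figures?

u ≈ 0.9021c

Compose boost 2: (0.689 + 0.563)/(1 + 0.689×0.563) = 1.252/1.38791 = 0.9021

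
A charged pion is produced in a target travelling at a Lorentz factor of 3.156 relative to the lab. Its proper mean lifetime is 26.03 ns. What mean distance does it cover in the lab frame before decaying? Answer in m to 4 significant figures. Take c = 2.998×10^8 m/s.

β = √(1 − 1/γ²) = √(1 − 1/3.156²) = 0.948473
Dilated lifetime: Δt = γτ₀ = 3.156 × 26.03 ns = 82.1507 ns
d = vΔt = 0.948473c × 82.1507 ns = 2.84352×10^8 m/s × 8.21507×10^-8 s = 23.36 m

d ≈ 23.36 m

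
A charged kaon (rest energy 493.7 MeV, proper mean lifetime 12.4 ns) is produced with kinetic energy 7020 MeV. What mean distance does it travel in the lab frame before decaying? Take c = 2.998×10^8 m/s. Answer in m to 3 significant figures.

γ = 1 + K/(m₀c²) = 1 + 7020/493.7 = 15.219
β = √(1 − 1/γ²) = 0.99784
Dilated lifetime: γτ₀ = 15.219 × 12.4 ns = 188.72 ns
d = βc·γτ₀ = 0.99784 × (2.998×10^8 m/s) × 1.8872×10^-7 s = 56.5 m

d ≈ 56.5 m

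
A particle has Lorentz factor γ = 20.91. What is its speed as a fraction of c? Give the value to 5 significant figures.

β ≈ 0.99886

β = √(1 − 1/γ²) = √(1 − 1/20.91²) = √(0.9977129) = 0.99886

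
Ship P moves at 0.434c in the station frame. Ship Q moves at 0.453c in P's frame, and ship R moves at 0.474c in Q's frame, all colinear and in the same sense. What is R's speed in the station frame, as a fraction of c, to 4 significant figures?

u ≈ 0.8993c

Compose boost 2: (0.453 + 0.434)/(1 + 0.453×0.434) = 0.8870/1.19660 = 0.741266
Compose boost 3: (0.474 + 0.741266)/(1 + 0.474×0.741266) = 1.21527/1.35136 = 0.8993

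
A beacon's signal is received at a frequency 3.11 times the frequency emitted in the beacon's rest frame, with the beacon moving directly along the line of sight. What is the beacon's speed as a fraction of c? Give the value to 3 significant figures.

f_obs/f_src = √((1+β)/(1−β)) = 3.11  ⇒  (1+β)/(1−β) = 9.6721
β = |1 − D²|/(1 + D²) = |1 − 9.6721|/(1 + 9.6721) = 0.813

β ≈ 0.813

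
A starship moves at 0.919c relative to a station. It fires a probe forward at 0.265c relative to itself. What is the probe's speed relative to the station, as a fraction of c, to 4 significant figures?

Relativistic velocity addition: u = (u' + v)/(1 + u'v/c²)
= (0.265 + 0.919)/(1 + 0.265×0.919) = 1.184/1.24354 = 0.9521

u ≈ 0.9521c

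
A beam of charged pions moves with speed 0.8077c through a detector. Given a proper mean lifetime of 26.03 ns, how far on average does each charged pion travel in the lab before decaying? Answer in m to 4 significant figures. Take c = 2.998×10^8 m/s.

γ = 1/√(1 − 0.8077²) = 1.69608
Dilated lifetime: Δt = γτ₀ = 1.69608 × 26.03 ns = 44.1490 ns
d = vΔt = 0.8077c × 44.1490 ns = 2.42148×10^8 m/s × 4.41490×10^-8 s = 10.69 m

d ≈ 10.69 m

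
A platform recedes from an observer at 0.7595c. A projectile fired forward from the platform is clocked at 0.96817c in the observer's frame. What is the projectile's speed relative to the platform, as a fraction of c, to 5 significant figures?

Inverse velocity addition: u' = (u − v)/(1 − uv/c²)
= (0.96817 − 0.7595)/(1 − 0.96817×0.7595) = 0.20867/0.2646749 = 0.78840

u' ≈ 0.78840c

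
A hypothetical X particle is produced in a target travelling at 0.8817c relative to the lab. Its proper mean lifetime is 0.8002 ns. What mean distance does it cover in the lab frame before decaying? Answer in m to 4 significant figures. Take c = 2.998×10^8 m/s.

d ≈ 0.4483 m

γ = 1/√(1 − 0.8817²) = 2.11950
Dilated lifetime: Δt = γτ₀ = 2.11950 × 0.8002 ns = 1.69602 ns
d = vΔt = 0.8817c × 1.69602 ns = 2.64334×10^8 m/s × 1.69602×10^-9 s = 0.4483 m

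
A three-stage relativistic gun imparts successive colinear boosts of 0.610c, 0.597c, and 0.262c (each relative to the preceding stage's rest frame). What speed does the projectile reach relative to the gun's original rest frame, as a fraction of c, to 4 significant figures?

u ≈ 0.9310c

Compose boost 2: (0.597 + 0.610)/(1 + 0.597×0.610) = 1.207/1.36417 = 0.884787
Compose boost 3: (0.262 + 0.884787)/(1 + 0.262×0.884787) = 1.14679/1.23181 = 0.9310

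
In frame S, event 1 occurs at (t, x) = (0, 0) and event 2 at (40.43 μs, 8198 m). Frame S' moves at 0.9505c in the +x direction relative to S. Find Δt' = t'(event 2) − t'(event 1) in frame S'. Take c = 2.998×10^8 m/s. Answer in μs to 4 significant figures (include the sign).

γ = 1/√(1 − 0.9505²) = 3.21828
Δt' = γ(Δt − vΔx/c²) = 3.21828 × (40.43 μs − 0.9505×8198 m / (2.998×10^8 m/s))
= 3.21828 × (14.4387 μs) = 46.47 μs

Δt' ≈ 46.47 μs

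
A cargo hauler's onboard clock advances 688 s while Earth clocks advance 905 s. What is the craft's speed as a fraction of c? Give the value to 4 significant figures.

β ≈ 0.6497

γ = Δt/τ₀ = 905/688 = 1.31541
β = √(1 − 1/γ²) = √(1 − 1/1.31541²) = 0.6497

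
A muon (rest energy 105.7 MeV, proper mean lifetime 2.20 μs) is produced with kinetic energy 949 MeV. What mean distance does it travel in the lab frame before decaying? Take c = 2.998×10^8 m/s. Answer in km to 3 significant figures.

d ≈ 6.55 km

γ = 1 + K/(m₀c²) = 1 + 949/105.7 = 9.9782
β = √(1 − 1/γ²) = 0.99497
Dilated lifetime: γτ₀ = 9.9782 × 2.20 μs = 21.952 μs
d = βc·γτ₀ = 0.99497 × (2.998×10^8 m/s) × 2.1952×10^-5 s = 6.55 km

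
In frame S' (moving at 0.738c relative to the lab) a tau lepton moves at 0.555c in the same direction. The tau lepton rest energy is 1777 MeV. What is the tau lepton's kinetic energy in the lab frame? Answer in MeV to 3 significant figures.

K ≈ 2690 MeV

u_lab = (0.555 + 0.738)/(1 + 0.555×0.738) = 0.917288
γ = 1/√(1 − 0.917288²) = 2.5111
K = (γ − 1)m₀c² = (2.5111 − 1) × 1777 = 1.5111 × 1777 = 2690 MeV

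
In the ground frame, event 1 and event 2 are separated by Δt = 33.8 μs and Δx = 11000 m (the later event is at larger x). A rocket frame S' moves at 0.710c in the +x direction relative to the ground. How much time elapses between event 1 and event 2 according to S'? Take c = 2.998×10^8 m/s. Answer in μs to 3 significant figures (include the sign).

γ = 1/√(1 − 0.710²) = 1.4200
Δt' = γ(Δt − vΔx/c²) = 1.4200 × (33.8 μs − 0.710×11000 m / (2.998×10^8 m/s))
= 1.4200 × (7.7493 μs) = 11.0 μs

Δt' ≈ 11.0 μs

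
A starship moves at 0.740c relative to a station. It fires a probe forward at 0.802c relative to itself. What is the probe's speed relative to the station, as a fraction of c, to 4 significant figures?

Relativistic velocity addition: u = (u' + v)/(1 + u'v/c²)
= (0.802 + 0.740)/(1 + 0.802×0.740) = 1.542/1.59348 = 0.9677

u ≈ 0.9677c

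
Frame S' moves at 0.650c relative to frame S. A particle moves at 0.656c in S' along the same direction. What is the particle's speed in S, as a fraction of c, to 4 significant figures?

u ≈ 0.9156c

Relativistic velocity addition: u = (u' + v)/(1 + u'v/c²)
= (0.656 + 0.650)/(1 + 0.656×0.650) = 1.306/1.42640 = 0.9156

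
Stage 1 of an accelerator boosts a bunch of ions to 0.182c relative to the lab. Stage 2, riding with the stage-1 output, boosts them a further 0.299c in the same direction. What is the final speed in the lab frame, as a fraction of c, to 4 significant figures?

Compose boost 2: (0.299 + 0.182)/(1 + 0.299×0.182) = 0.4810/1.05442 = 0.4562

u ≈ 0.4562c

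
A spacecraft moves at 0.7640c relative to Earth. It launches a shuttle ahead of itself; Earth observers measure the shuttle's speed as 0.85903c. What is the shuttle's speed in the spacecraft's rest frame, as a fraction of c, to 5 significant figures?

u' ≈ 0.27649c

Inverse velocity addition: u' = (u − v)/(1 − uv/c²)
= (0.85903 − 0.7640)/(1 − 0.85903×0.7640) = 0.095030/0.3437011 = 0.27649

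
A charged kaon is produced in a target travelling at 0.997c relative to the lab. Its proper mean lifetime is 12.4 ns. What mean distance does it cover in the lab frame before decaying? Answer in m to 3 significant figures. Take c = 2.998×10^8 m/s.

γ = 1/√(1 − 0.997²) = 12.920
Dilated lifetime: Δt = γτ₀ = 12.920 × 12.4 ns = 160.20 ns
d = vΔt = 0.997c × 160.20 ns = 2.9890×10^8 m/s × 1.6020×10^-7 s = 47.9 m

d ≈ 47.9 m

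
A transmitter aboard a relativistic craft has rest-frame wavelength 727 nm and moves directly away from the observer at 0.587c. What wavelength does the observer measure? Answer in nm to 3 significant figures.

λ_obs ≈ 1430 nm

Relativistic Doppler: λ_obs = λ_src √((1+β)/(1−β))
= 727 × √(1.5870/0.41300) = 727 × 1.9603 = 1430 nm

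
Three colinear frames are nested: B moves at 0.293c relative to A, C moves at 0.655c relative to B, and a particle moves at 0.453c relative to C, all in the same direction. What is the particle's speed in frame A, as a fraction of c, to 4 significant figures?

u ≈ 0.9177c

Compose boost 2: (0.655 + 0.293)/(1 + 0.655×0.293) = 0.9480/1.19192 = 0.795359
Compose boost 3: (0.453 + 0.795359)/(1 + 0.453×0.795359) = 1.24836/1.36030 = 0.9177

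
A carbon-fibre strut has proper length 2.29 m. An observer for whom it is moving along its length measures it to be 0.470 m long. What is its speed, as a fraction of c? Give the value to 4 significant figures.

γ = L₀/L = 2.29/0.470 = 4.87234
β = √(1 − 1/γ²) = 0.9787

β ≈ 0.9787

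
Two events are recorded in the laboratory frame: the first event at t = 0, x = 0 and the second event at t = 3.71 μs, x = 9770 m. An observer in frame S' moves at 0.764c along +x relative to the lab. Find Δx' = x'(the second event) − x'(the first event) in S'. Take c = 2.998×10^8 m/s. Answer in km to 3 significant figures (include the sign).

Δx' ≈ 13.8 km

γ = 1/√(1 − 0.764²) = 1.5499
Δx' = γ(Δx − vΔt) = 1.5499 × (9770 m − 0.764×(2.998×10^8 m/s)×3.71×10^-6 s)
= 1.5499 × (8920.2 m) = 13.8 km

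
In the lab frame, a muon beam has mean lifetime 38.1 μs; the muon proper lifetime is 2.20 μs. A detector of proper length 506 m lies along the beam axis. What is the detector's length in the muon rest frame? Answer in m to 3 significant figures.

Time dilation ⇒ γ = Δt/τ₀ = 38.1/2.20 = 17.318
Length contraction: L = L₀/γ = 506/17.318 = 29.2 m

L ≈ 29.2 m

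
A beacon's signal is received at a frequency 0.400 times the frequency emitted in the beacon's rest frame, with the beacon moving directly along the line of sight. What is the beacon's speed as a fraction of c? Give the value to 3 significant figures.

f_obs/f_src = √((1−β)/(1+β)) = 0.400  ⇒  (1−β)/(1+β) = 0.16000
β = |1 − D²|/(1 + D²) = |1 − 0.16000|/(1 + 0.16000) = 0.724

β ≈ 0.724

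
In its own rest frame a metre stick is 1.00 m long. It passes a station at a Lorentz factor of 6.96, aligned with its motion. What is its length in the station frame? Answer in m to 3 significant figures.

L ≈ 0.144 m

γ = 6.96 (given)
Length contraction: L = L₀/γ = 1.00/6.96 = 0.144 m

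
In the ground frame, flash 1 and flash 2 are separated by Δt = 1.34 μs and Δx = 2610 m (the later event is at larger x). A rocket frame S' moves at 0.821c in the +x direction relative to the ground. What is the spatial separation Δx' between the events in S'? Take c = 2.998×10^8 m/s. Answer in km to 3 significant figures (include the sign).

Δx' ≈ 3.99 km

γ = 1/√(1 − 0.821²) = 1.7515
Δx' = γ(Δx − vΔt) = 1.7515 × (2610 m − 0.821×(2.998×10^8 m/s)×1.34×10^-6 s)
= 1.7515 × (2280.2 m) = 3.99 km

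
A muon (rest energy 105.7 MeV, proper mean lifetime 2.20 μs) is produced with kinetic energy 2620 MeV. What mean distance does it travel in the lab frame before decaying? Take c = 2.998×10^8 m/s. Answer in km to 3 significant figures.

d ≈ 17.0 km

γ = 1 + K/(m₀c²) = 1 + 2620/105.7 = 25.787
β = √(1 − 1/γ²) = 0.99925
Dilated lifetime: γτ₀ = 25.787 × 2.20 μs = 56.732 μs
d = βc·γτ₀ = 0.99925 × (2.998×10^8 m/s) × 5.6732×10^-5 s = 17.0 km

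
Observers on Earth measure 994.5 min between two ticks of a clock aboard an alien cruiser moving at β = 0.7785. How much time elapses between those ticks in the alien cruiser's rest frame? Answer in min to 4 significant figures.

τ₀ ≈ 624.2 min

γ = 1/√(1 − 0.7785²) = 1.59326
Proper time: τ₀ = Δt/γ = 994.5/1.59326 = 624.2 min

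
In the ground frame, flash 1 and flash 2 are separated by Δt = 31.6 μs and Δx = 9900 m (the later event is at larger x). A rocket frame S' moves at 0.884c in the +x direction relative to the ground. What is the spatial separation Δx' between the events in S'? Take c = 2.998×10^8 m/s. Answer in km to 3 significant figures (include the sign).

γ = 1/√(1 − 0.884²) = 2.1391
Δx' = γ(Δx − vΔt) = 2.1391 × (9900 m − 0.884×(2.998×10^8 m/s)×31.6×10^-6 s)
= 2.1391 × (1525.3 m) = 3.26 km

Δx' ≈ 3.26 km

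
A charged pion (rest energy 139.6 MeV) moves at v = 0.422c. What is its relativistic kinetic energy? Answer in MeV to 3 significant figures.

K ≈ 14.4 MeV

γ = 1/√(1 − 0.422²) = 1.1030
K = (γ − 1)m₀c² = (1.1030 − 1) × 139.6 MeV = 0.10303 × 139.6 MeV = 14.4 MeV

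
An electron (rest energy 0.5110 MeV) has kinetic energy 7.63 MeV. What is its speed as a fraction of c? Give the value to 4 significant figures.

β ≈ 0.9980

γ = 1 + K/(m₀c²) = 1 + 7.63/0.5110 = 15.9315
β = √(1 − 1/γ²) = 0.9980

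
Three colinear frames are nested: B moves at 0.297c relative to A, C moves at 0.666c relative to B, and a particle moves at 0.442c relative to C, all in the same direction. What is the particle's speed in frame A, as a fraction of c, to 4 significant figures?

Compose boost 2: (0.666 + 0.297)/(1 + 0.666×0.297) = 0.9630/1.19780 = 0.803973
Compose boost 3: (0.442 + 0.803973)/(1 + 0.442×0.803973) = 1.24597/1.35536 = 0.9193

u ≈ 0.9193c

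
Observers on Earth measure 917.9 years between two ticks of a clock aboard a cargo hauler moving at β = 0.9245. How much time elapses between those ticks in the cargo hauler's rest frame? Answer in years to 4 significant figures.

γ = 1/√(1 − 0.9245²) = 2.62342
Proper time: τ₀ = Δt/γ = 917.9/2.62342 = 349.9 years

τ₀ ≈ 349.9 years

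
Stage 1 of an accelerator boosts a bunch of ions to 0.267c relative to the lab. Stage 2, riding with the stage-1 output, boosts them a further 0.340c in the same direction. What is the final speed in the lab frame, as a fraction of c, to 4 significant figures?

Compose boost 2: (0.340 + 0.267)/(1 + 0.340×0.267) = 0.6070/1.09078 = 0.5565

u ≈ 0.5565c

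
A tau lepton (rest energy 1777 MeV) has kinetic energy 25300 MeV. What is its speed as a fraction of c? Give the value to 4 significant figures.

β ≈ 0.9978

γ = 1 + K/(m₀c²) = 1 + 25300/1777 = 15.2375
β = √(1 − 1/γ²) = 0.9978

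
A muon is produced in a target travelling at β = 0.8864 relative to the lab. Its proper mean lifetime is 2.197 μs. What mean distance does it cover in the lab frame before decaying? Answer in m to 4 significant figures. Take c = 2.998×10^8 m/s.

γ = 1/√(1 − 0.8864²) = 2.16020
Dilated lifetime: Δt = γτ₀ = 2.16020 × 2.197 μs = 4.74596 μs
d = vΔt = 0.8864c × 4.74596 μs = 2.65743×10^8 m/s × 4.74596×10^-6 s = 1261 m

d ≈ 1261 m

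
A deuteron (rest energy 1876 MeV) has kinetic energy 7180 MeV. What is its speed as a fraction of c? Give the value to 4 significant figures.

γ = 1 + K/(m₀c²) = 1 + 7180/1876 = 4.82729
β = √(1 − 1/γ²) = 0.9783

β ≈ 0.9783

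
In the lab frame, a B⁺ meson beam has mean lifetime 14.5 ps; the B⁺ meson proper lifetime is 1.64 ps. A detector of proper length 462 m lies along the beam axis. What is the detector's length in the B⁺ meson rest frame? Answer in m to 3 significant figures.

Time dilation ⇒ γ = Δt/τ₀ = 14.5/1.64 = 8.8415
Length contraction: L = L₀/γ = 462/8.8415 = 52.3 m

L ≈ 52.3 m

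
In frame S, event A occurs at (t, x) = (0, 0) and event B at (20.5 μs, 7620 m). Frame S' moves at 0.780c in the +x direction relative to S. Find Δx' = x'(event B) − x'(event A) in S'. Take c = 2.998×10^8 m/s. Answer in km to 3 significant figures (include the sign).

γ = 1/√(1 − 0.780²) = 1.5980
Δx' = γ(Δx − vΔt) = 1.5980 × (7620 m − 0.780×(2.998×10^8 m/s)×20.5×10^-6 s)
= 1.5980 × (2826.2 m) = 4.52 km

Δx' ≈ 4.52 km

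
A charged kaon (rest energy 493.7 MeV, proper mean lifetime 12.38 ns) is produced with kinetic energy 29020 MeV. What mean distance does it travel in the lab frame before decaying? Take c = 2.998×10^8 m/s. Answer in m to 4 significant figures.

γ = 1 + K/(m₀c²) = 1 + 29020/493.7 = 59.7806
β = √(1 − 1/γ²) = 0.999860
Dilated lifetime: γτ₀ = 59.7806 × 12.38 ns = 740.084 ns
d = βc·γτ₀ = 0.999860 × (2.998×10^8 m/s) × 7.40084×10^-7 s = 221.8 m

d ≈ 221.8 m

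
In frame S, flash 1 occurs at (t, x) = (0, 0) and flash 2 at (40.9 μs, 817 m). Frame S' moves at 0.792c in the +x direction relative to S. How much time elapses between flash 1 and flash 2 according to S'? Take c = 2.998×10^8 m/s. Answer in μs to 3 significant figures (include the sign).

Δt' ≈ 63.5 μs

γ = 1/√(1 − 0.792²) = 1.6379
Δt' = γ(Δt − vΔx/c²) = 1.6379 × (40.9 μs − 0.792×817 m / (2.998×10^8 m/s))
= 1.6379 × (38.742 μs) = 63.5 μs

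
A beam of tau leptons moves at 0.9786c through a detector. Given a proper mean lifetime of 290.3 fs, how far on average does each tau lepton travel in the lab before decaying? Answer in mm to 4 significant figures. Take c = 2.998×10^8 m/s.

d ≈ 0.4139 mm

γ = 1/√(1 − 0.9786²) = 4.85975
Dilated lifetime: Δt = γτ₀ = 4.85975 × 290.3 fs = 1410.79 fs
d = vΔt = 0.9786c × 1410.79 fs = 2.93384×10^8 m/s × 1.41079×10^-12 s = 0.4139 mm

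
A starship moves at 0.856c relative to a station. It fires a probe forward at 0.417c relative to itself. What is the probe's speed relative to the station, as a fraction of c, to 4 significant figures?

u ≈ 0.9381c

Relativistic velocity addition: u = (u' + v)/(1 + u'v/c²)
= (0.417 + 0.856)/(1 + 0.417×0.856) = 1.273/1.35695 = 0.9381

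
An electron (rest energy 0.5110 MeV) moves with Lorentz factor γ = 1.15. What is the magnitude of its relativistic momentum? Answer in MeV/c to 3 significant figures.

p ≈ 0.290 MeV/c

β = √(1 − 1/γ²) = √(1 − 1/1.15²) = 0.49382
p = γβm₀c = 1.15 × 0.49382 × 0.5110 MeV/c = 0.290 MeV/c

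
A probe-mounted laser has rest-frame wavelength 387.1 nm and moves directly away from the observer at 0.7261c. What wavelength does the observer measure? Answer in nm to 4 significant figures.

λ_obs ≈ 971.8 nm

Relativistic Doppler: λ_obs = λ_src √((1+β)/(1−β))
= 387.1 × √(1.72610/0.273900) = 387.1 × 2.51037 = 971.8 nm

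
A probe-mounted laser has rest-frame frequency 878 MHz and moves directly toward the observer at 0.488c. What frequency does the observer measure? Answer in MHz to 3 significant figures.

Relativistic Doppler: f_obs = f_src √((1+β)/(1−β))
= 878 × √(1.4880/0.51200) = 878 × 1.7048 = 1500 MHz

f_obs ≈ 1500 MHz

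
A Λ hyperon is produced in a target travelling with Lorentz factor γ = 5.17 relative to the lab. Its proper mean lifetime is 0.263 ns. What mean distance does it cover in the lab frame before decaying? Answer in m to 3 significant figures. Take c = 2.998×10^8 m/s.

d ≈ 0.400 m

β = √(1 − 1/γ²) = √(1 − 1/5.17²) = 0.98112
Dilated lifetime: Δt = γτ₀ = 5.17 × 0.263 ns = 1.3597 ns
d = vΔt = 0.98112c × 1.3597 ns = 2.9414×10^8 m/s × 1.3597×10^-9 s = 0.400 m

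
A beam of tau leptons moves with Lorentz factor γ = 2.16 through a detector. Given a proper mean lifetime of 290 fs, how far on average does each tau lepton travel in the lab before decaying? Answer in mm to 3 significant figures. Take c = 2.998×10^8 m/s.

β = √(1 − 1/γ²) = √(1 − 1/2.16²) = 0.88638
Dilated lifetime: Δt = γτ₀ = 2.16 × 290 fs = 626.40 fs
d = vΔt = 0.88638c × 626.40 fs = 2.6574×10^8 m/s × 6.2640×10^-13 s = 0.166 mm

d ≈ 0.166 mm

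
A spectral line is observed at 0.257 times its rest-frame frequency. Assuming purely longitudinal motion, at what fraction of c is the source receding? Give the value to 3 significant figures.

β ≈ 0.876

f_obs/f_src = √((1−β)/(1+β)) = 0.257  ⇒  (1−β)/(1+β) = 0.066049
β = |1 − D²|/(1 + D²) = |1 − 0.066049|/(1 + 0.066049) = 0.876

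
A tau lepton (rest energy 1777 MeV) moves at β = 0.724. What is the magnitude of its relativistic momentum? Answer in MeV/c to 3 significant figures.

p ≈ 1870 MeV/c

γ = 1/√(1 − 0.724²) = 1.4497
p = γβm₀c = 1.4497 × 0.724 × 1777 MeV/c = 1870 MeV/c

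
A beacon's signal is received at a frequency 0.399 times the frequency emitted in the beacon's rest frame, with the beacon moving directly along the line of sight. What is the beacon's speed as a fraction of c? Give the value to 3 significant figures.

β ≈ 0.725

f_obs/f_src = √((1−β)/(1+β)) = 0.399  ⇒  (1−β)/(1+β) = 0.15920
β = |1 − D²|/(1 + D²) = |1 − 0.15920|/(1 + 0.15920) = 0.725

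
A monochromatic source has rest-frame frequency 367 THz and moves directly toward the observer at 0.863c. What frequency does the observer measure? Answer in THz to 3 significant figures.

Relativistic Doppler: f_obs = f_src √((1+β)/(1−β))
= 367 × √(1.8630/0.13700) = 367 × 3.6876 = 1350 THz

f_obs ≈ 1350 THz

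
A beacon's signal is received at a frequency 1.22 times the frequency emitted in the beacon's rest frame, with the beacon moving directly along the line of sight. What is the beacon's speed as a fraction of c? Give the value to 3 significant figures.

β ≈ 0.196

f_obs/f_src = √((1+β)/(1−β)) = 1.22  ⇒  (1+β)/(1−β) = 1.4884
β = |1 − D²|/(1 + D²) = |1 − 1.4884|/(1 + 1.4884) = 0.196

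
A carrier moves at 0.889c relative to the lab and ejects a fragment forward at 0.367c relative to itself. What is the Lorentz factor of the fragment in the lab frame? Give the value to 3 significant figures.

γ ≈ 3.11

u_lab = (0.367 + 0.889)/(1 + 0.367×0.889) = 1.256/1.32626 = 0.947022
γ = 1/√(1 − 0.947022²) = 3.11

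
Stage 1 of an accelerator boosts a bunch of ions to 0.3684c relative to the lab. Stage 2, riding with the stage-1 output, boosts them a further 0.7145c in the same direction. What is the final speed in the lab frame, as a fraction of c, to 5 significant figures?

Compose boost 2: (0.7145 + 0.3684)/(1 + 0.7145×0.3684) = 1.0829/1.263222 = 0.85725

u ≈ 0.85725c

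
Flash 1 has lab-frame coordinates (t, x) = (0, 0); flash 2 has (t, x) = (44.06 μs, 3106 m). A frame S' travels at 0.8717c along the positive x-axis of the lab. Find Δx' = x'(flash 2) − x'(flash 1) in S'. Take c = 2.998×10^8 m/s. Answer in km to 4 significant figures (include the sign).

Δx' ≈ -17.16 km

γ = 1/√(1 − 0.8717²) = 2.04065
Δx' = γ(Δx − vΔt) = 2.04065 × (3106 m − 0.8717×(2.998×10^8 m/s)×44.06×10^-6 s)
= 2.04065 × (-8408.45 m) = -17.16 km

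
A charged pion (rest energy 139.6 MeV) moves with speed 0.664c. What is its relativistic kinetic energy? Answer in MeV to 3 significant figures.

γ = 1/√(1 − 0.664²) = 1.3374
K = (γ − 1)m₀c² = (1.3374 − 1) × 139.6 MeV = 0.33738 × 139.6 MeV = 47.1 MeV

K ≈ 47.1 MeV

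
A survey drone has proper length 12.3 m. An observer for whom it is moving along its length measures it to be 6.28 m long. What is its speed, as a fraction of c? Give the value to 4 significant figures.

γ = L₀/L = 12.3/6.28 = 1.95860
β = √(1 − 1/γ²) = 0.8598

β ≈ 0.8598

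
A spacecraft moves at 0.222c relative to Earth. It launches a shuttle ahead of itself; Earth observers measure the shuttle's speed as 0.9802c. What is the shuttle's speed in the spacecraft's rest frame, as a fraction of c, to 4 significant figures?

Inverse velocity addition: u' = (u − v)/(1 − uv/c²)
= (0.9802 − 0.222)/(1 − 0.9802×0.222) = 0.7582/0.782396 = 0.9691

u' ≈ 0.9691c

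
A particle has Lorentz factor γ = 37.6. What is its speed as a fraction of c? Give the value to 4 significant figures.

β = √(1 − 1/γ²) = √(1 − 1/37.6²) = √(0.999293) = 0.9996

β ≈ 0.9996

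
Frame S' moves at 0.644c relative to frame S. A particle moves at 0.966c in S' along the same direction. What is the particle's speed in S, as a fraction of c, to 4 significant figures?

Relativistic velocity addition: u = (u' + v)/(1 + u'v/c²)
= (0.966 + 0.644)/(1 + 0.966×0.644) = 1.610/1.62210 = 0.9925

u ≈ 0.9925c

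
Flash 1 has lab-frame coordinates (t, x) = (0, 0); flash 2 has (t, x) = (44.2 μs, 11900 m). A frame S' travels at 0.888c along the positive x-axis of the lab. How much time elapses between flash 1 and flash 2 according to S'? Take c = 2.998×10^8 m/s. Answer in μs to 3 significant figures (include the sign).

γ = 1/√(1 − 0.888²) = 2.1747
Δt' = γ(Δt − vΔx/c²) = 2.1747 × (44.2 μs − 0.888×11900 m / (2.998×10^8 m/s))
= 2.1747 × (8.9525 μs) = 19.5 μs

Δt' ≈ 19.5 μs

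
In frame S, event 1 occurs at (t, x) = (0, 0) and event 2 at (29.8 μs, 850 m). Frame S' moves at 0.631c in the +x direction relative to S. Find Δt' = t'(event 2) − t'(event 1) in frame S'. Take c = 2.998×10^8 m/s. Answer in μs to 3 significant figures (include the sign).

Δt' ≈ 36.1 μs

γ = 1/√(1 − 0.631²) = 1.2890
Δt' = γ(Δt − vΔx/c²) = 1.2890 × (29.8 μs − 0.631×850 m / (2.998×10^8 m/s))
= 1.2890 × (28.011 μs) = 36.1 μs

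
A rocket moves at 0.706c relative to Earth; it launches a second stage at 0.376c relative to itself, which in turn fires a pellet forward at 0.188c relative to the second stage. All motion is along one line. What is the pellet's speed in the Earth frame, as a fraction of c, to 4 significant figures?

u ≈ 0.8986c

Compose boost 2: (0.376 + 0.706)/(1 + 0.376×0.706) = 1.082/1.26546 = 0.855028
Compose boost 3: (0.188 + 0.855028)/(1 + 0.188×0.855028) = 1.04303/1.16075 = 0.8986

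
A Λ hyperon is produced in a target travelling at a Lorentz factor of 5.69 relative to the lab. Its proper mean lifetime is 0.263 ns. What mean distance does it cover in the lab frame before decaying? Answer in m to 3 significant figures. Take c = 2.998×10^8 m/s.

d ≈ 0.442 m

β = √(1 − 1/γ²) = √(1 − 1/5.69²) = 0.98444
Dilated lifetime: Δt = γτ₀ = 5.69 × 0.263 ns = 1.4965 ns
d = vΔt = 0.98444c × 1.4965 ns = 2.9513×10^8 m/s × 1.4965×10^-9 s = 0.442 m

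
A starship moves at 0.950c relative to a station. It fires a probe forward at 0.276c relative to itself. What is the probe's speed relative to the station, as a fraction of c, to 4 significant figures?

Relativistic velocity addition: u = (u' + v)/(1 + u'v/c²)
= (0.276 + 0.950)/(1 + 0.276×0.950) = 1.226/1.26220 = 0.9713

u ≈ 0.9713c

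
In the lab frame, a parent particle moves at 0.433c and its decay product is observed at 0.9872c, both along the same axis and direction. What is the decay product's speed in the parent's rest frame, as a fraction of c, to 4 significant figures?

Inverse velocity addition: u' = (u − v)/(1 − uv/c²)
= (0.9872 − 0.433)/(1 − 0.9872×0.433) = 0.5542/0.572542 = 0.9680

u' ≈ 0.9680c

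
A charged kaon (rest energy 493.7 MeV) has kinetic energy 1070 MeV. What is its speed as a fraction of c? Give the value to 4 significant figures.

γ = 1 + K/(m₀c²) = 1 + 1070/493.7 = 3.16731
β = √(1 − 1/γ²) = 0.9489

β ≈ 0.9489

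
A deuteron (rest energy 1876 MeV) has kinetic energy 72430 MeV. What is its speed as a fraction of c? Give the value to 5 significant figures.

γ = 1 + K/(m₀c²) = 1 + 72430/1876 = 39.60874
β = √(1 − 1/γ²) = 0.99968

β ≈ 0.99968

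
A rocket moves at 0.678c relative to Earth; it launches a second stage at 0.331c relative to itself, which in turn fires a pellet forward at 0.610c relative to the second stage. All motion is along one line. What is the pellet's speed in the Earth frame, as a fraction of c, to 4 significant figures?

Compose boost 2: (0.331 + 0.678)/(1 + 0.331×0.678) = 1.009/1.22442 = 0.824065
Compose boost 3: (0.610 + 0.824065)/(1 + 0.610×0.824065) = 1.43406/1.50268 = 0.9543

u ≈ 0.9543c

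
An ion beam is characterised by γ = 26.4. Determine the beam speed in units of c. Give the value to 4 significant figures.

β = √(1 − 1/γ²) = √(1 − 1/26.4²) = √(0.998565) = 0.9993

β ≈ 0.9993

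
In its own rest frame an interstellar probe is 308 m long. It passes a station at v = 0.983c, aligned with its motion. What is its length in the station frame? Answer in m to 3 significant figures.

L ≈ 56.6 m

γ = 1/√(1 − 0.983²) = 5.4465
Length contraction: L = L₀/γ = 308/5.4465 = 56.6 m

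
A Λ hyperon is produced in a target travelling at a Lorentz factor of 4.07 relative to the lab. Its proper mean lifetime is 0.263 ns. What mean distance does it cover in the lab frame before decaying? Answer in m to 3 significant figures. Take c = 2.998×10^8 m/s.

d ≈ 0.311 m

β = √(1 − 1/γ²) = √(1 − 1/4.07²) = 0.96935
Dilated lifetime: Δt = γτ₀ = 4.07 × 0.263 ns = 1.0704 ns
d = vΔt = 0.96935c × 1.0704 ns = 2.9061×10^8 m/s × 1.0704×10^-9 s = 0.311 m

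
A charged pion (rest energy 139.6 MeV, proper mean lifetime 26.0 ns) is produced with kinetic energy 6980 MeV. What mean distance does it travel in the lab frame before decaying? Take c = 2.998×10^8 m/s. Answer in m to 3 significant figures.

d ≈ 397 m

γ = 1 + K/(m₀c²) = 1 + 6980/139.6 = 51.000
β = √(1 − 1/γ²) = 0.99981
Dilated lifetime: γτ₀ = 51.000 × 26.0 ns = 1326.0 ns
d = βc·γτ₀ = 0.99981 × (2.998×10^8 m/s) × 1.3260×10^-6 s = 397 m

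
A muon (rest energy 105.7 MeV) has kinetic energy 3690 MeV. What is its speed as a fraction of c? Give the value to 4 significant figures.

γ = 1 + K/(m₀c²) = 1 + 3690/105.7 = 35.9101
β = √(1 − 1/γ²) = 0.9996

β ≈ 0.9996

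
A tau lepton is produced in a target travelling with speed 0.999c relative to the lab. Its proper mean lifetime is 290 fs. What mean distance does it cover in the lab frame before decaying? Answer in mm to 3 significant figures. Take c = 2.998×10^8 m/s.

d ≈ 1.94 mm

γ = 1/√(1 − 0.999²) = 22.366
Dilated lifetime: Δt = γτ₀ = 22.366 × 290 fs = 6486.2 fs
d = vΔt = 0.999c × 6486.2 fs = 2.9950×10^8 m/s × 6.4862×10^-12 s = 1.94 mm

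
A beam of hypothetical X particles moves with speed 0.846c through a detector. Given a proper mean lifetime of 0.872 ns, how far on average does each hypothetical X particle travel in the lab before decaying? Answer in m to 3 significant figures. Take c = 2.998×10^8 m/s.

d ≈ 0.415 m

γ = 1/√(1 − 0.846²) = 1.8755
Dilated lifetime: Δt = γτ₀ = 1.8755 × 0.872 ns = 1.6355 ns
d = vΔt = 0.846c × 1.6355 ns = 2.5363×10^8 m/s × 1.6355×10^-9 s = 0.415 m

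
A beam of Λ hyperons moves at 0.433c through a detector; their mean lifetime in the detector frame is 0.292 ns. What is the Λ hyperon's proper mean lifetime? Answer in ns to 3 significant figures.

γ = 1/√(1 − 0.433²) = 1.1094
Proper time: τ₀ = Δt/γ = 0.292/1.1094 = 0.263 ns

τ₀ ≈ 0.263 ns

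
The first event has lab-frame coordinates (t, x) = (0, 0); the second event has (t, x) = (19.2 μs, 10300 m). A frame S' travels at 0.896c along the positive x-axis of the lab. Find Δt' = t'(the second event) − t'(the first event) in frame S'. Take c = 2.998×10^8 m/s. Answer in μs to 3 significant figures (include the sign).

γ = 1/√(1 − 0.896²) = 2.2520
Δt' = γ(Δt − vΔx/c²) = 2.2520 × (19.2 μs − 0.896×10300 m / (2.998×10^8 m/s))
= 2.2520 × (-11.583 μs) = -26.1 μs

Δt' ≈ -26.1 μs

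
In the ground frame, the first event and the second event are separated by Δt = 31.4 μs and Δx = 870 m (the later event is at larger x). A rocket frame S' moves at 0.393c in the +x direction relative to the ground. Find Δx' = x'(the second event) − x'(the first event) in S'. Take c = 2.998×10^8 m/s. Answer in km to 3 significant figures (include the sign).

Δx' ≈ -3.08 km

γ = 1/√(1 − 0.393²) = 1.0875
Δx' = γ(Δx − vΔt) = 1.0875 × (870 m − 0.393×(2.998×10^8 m/s)×31.4×10^-6 s)
= 1.0875 × (-2829.6 m) = -3.08 km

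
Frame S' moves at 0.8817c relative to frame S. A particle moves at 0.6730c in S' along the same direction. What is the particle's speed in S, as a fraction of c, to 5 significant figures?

Relativistic velocity addition: u = (u' + v)/(1 + u'v/c²)
= (0.6730 + 0.8817)/(1 + 0.6730×0.8817) = 1.5547/1.593384 = 0.97572

u ≈ 0.97572c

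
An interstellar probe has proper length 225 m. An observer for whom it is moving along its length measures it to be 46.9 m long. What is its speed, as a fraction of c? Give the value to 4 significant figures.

γ = L₀/L = 225/46.9 = 4.79744
β = √(1 − 1/γ²) = 0.9780

β ≈ 0.9780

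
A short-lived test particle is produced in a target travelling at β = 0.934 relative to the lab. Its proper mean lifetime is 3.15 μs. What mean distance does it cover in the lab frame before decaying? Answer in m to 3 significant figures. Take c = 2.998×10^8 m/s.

d ≈ 2470 m

γ = 1/√(1 − 0.934²) = 2.7990
Dilated lifetime: Δt = γτ₀ = 2.7990 × 3.15 μs = 8.8168 μs
d = vΔt = 0.934c × 8.8168 μs = 2.8001×10^8 m/s × 8.8168×10^-6 s = 2470 m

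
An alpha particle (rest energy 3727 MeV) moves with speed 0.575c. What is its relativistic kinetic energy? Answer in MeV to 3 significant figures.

γ = 1/√(1 − 0.575²) = 1.2223
K = (γ − 1)m₀c² = (1.2223 − 1) × 3727 MeV = 0.22226 × 3727 MeV = 828 MeV

K ≈ 828 MeV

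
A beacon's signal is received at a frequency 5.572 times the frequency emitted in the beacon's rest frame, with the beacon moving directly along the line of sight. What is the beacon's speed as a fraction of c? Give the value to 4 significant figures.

β ≈ 0.9376

f_obs/f_src = √((1+β)/(1−β)) = 5.572  ⇒  (1+β)/(1−β) = 31.0472
β = |1 − D²|/(1 + D²) = |1 − 31.0472|/(1 + 31.0472) = 0.9376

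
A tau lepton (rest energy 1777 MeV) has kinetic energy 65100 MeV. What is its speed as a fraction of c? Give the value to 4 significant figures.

γ = 1 + K/(m₀c²) = 1 + 65100/1777 = 37.6348
β = √(1 − 1/γ²) = 0.9996

β ≈ 0.9996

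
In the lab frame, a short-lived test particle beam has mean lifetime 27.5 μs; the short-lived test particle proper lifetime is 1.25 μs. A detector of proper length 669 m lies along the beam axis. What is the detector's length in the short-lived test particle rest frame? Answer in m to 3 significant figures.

Time dilation ⇒ γ = Δt/τ₀ = 27.5/1.25 = 22.000
Length contraction: L = L₀/γ = 669/22.000 = 30.4 m

L ≈ 30.4 m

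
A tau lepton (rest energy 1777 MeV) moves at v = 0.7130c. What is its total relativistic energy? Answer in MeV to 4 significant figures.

γ = 1/√(1 − 0.7130²) = 1.42620
E = γm₀c² = 1.42620 × 1777 MeV = 2534 MeV

E ≈ 2534 MeV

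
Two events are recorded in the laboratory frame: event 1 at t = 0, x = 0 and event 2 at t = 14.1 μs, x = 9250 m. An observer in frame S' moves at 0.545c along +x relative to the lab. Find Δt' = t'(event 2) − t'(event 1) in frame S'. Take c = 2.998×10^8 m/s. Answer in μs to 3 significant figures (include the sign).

γ = 1/√(1 − 0.545²) = 1.1927
Δt' = γ(Δt − vΔx/c²) = 1.1927 × (14.1 μs − 0.545×9250 m / (2.998×10^8 m/s))
= 1.1927 × (-2.7154 μs) = -3.24 μs

Δt' ≈ -3.24 μs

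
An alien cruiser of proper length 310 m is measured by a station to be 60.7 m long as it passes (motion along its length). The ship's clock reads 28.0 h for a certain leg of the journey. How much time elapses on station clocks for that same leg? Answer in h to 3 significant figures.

Length contraction ⇒ γ = L₀/L = 310/60.7 = 5.1071
Time dilation: Δt = γτ₀ = 5.1071 × 28.0 h = 143 h

Δt ≈ 143 h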